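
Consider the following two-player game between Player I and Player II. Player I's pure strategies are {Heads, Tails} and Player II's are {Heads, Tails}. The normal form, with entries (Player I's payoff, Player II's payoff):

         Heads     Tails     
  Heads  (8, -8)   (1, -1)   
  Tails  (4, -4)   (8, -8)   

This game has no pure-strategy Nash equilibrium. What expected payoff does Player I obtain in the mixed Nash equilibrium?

60/11

Set Player I's expected payoff from Heads equal to that from Tails:
  Player I's expected payoff from Heads: q·8 + (1−q)·1 = 7q + 1
  Player I's expected payoff from Tails: q·4 + (1−q)·8 = -4q + 8
  7q + 1 = -4q + 8  ⇒  11q = 7  ⇒  q = 7/11.
At equilibrium Player I is indifferent across rows, so Player I's payoff equals the payoff from Heads: (7/11)·8 + (4/11)·1 = 60/11.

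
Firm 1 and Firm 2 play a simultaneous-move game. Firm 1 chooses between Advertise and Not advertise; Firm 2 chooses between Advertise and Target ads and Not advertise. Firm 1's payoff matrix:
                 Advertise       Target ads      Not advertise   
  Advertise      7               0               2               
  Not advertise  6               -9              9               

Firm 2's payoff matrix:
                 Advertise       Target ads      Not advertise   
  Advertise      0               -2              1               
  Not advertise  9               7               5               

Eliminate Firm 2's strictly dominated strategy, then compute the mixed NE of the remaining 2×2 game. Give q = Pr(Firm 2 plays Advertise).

Firm 2's strategy Target ads is strictly dominated by Advertise: 0 > -2 and 9 > 7. Eliminate Target ads.
Firm 2's mix must leave Firm 1 indifferent between Advertise and Not advertise.
  Firm 1's payoff from Advertise: q·7 + (1−q)·2 = 5q + 2
  Firm 1's payoff from Not advertise: q·6 + (1−q)·9 = -3q + 9
  5q + 2 = -3q + 9  ⇒  8q = 7  ⇒  q = 7/8.

q = 7/8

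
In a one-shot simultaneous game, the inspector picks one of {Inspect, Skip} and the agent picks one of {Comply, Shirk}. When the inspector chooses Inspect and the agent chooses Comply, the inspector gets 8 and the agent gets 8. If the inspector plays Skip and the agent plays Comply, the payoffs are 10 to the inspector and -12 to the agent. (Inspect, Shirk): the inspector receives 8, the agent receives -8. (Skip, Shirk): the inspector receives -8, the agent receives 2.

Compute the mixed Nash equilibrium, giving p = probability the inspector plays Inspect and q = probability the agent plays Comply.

p = 7/15, q = 8/9

The agent's indifference between Comply and Shirk determines the inspector's mixing probability p:
  the agent's payoff from Comply: p·8 + (1−p)·(-12) = 20p - 12
  the agent's payoff from Shirk: p·(-8) + (1−p)·2 = -10p + 2
  20p - 12 = -10p + 2  ⇒  30p = 14  ⇒  p = 7/15.
For the inspector to be willing to mix, the inspector must be indifferent between Inspect and Skip, which pins down the agent's mix.
  the inspector's payoff to Inspect: q·8 + (1−q)·8 = 8
  the inspector's payoff to Skip: q·10 + (1−q)·(-8) = 18q - 8
  8 = 18q - 8  ⇒  -18q = -16  ⇒  q = 8/9.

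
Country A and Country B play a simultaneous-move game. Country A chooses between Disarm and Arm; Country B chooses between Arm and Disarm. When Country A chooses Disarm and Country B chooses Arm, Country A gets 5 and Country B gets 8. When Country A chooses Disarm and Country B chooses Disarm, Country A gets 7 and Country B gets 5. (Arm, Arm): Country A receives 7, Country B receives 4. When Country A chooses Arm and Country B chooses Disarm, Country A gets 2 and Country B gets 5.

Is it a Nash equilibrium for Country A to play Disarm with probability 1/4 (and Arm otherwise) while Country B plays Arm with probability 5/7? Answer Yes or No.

Check Country B's indifference given Country A's mix p = 1/4:
  payoff from Arm = 5; payoff from Disarm = 5 — equal.
Check Country A's indifference given Country B's mix q = 5/7:
  payoff from Disarm = 39/7; payoff from Arm = 39/7 — equal.
Both players are indifferent, so neither can profitably deviate.

Yes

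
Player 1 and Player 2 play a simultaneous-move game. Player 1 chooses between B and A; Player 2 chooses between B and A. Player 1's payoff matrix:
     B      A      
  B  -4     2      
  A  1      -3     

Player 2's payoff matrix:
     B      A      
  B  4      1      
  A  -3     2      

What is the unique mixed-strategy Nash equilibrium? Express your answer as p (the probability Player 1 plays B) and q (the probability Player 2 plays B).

Set Player 2's expected payoff from B equal to that from A:
  Player 2's payoff to B: p·4 + (1−p)·(-3) = 7p - 3
  Player 2's payoff to A: p·1 + (1−p)·2 = -p + 2
  7p - 3 = -p + 2  ⇒  8p = 5  ⇒  p = 5/8.
Player 1's indifference between B and A determines Player 2's mixing probability q:
  Player 1's expected payoff from B: q·(-4) + (1−q)·2 = -6q + 2
  Player 1's expected payoff from A: q·1 + (1−q)·(-3) = 4q - 3
  -6q + 2 = 4q - 3  ⇒  -10q = -5  ⇒  q = 1/2.

p = 5/8, q = 1/2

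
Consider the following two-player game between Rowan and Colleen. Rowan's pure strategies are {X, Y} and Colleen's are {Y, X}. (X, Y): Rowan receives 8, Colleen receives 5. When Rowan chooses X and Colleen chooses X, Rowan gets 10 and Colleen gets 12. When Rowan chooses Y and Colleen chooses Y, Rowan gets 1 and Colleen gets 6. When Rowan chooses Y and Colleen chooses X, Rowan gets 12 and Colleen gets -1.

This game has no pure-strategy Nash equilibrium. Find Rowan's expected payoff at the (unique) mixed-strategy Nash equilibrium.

86/9

For Rowan to be willing to mix, Rowan must be indifferent between X and Y, which pins down Colleen's mix.
  Rowan's payoff to X: q·8 + (1−q)·10 = -2q + 10
  Rowan's payoff to Y: q·1 + (1−q)·12 = -11q + 12
  -2q + 10 = -11q + 12  ⇒  9q = 2  ⇒  q = 2/9.
At equilibrium Rowan is indifferent across rows, so Rowan's payoff equals the payoff from X: (2/9)·8 + (7/9)·10 = 86/9.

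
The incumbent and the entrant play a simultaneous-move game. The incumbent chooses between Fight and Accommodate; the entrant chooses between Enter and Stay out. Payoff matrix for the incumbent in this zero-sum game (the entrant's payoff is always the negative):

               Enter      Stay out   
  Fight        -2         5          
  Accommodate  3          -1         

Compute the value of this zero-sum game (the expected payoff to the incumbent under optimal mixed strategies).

v = 13/11

The incumbent's indifference between Fight and Accommodate determines the entrant's mixing probability q:
  the incumbent's payoff from Fight: q·(-2) + (1−q)·5 = -7q + 5
  the incumbent's payoff from Accommodate: q·3 + (1−q)·(-1) = 4q - 1
  -7q + 5 = 4q - 1  ⇒  -11q = -6  ⇒  q = 6/11.
The value is the incumbent's expected payoff against this mix (using Fight): (6/11)·(-2) + (5/11)·5 = 13/11.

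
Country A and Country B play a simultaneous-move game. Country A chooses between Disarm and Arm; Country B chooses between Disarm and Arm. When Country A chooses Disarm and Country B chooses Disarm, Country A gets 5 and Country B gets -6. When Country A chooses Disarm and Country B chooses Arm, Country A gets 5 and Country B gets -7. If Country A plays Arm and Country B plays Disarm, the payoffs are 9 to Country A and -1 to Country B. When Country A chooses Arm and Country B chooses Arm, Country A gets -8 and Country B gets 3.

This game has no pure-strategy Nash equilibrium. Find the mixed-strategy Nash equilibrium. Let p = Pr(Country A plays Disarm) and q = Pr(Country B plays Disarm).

p = 4/5, q = 13/17

Set Country B's expected payoff from Disarm equal to that from Arm:
  Country B's payoff from Disarm: p·(-6) + (1−p)·(-1) = -5p - 1
  Country B's payoff from Arm: p·(-7) + (1−p)·3 = -10p + 3
  -5p - 1 = -10p + 3  ⇒  5p = 4  ⇒  p = 4/5.
In a mixed equilibrium Country A is indifferent between Disarm and Arm; this condition fixes q.
  Country A's payoff to Disarm: q·5 + (1−q)·5 = 5
  Country A's payoff to Arm: q·9 + (1−q)·(-8) = 17q - 8
  5 = 17q - 8  ⇒  -17q = -13  ⇒  q = 13/17.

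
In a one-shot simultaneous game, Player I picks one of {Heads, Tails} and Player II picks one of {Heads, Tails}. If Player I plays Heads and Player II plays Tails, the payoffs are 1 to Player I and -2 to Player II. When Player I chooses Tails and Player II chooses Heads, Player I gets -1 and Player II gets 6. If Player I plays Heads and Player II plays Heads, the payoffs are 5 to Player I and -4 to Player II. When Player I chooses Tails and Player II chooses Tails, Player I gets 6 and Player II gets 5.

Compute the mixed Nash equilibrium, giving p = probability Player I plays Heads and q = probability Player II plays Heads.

In a mixed equilibrium Player II is indifferent between Heads and Tails; this condition fixes p.
  Player II's payoff to Heads: p·(-4) + (1−p)·6 = -10p + 6
  Player II's payoff to Tails: p·(-2) + (1−p)·5 = -7p + 5
  -10p + 6 = -7p + 5  ⇒  -3p = -1  ⇒  p = 1/3.
Player I's indifference between Heads and Tails determines Player II's mixing probability q:
  Player I's payoff from Heads: q·5 + (1−q)·1 = 4q + 1
  Player I's payoff from Tails: q·(-1) + (1−q)·6 = -7q + 6
  4q + 1 = -7q + 6  ⇒  11q = 5  ⇒  q = 5/11.

p = 1/3, q = 5/11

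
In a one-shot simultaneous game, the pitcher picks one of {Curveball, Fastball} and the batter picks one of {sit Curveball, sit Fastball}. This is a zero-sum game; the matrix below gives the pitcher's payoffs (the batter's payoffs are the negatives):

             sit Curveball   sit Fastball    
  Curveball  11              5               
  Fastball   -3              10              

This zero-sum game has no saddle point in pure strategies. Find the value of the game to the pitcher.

The batter's mix must leave the pitcher indifferent between Curveball and Fastball.
  the pitcher's payoff from Curveball: q·11 + (1−q)·5 = 6q + 5
  the pitcher's payoff from Fastball: q·(-3) + (1−q)·10 = -13q + 10
  6q + 5 = -13q + 10  ⇒  19q = 5  ⇒  q = 5/19.
The value is the pitcher's expected payoff against this mix (using Curveball): (5/19)·11 + (14/19)·5 = 125/19.

v = 125/19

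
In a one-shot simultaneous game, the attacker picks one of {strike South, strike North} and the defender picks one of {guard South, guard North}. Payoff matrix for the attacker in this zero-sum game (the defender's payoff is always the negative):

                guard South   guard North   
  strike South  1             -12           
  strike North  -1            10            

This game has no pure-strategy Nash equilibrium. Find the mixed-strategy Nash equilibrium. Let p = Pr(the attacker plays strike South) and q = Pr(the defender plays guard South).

For the defender to be willing to mix, the defender must be indifferent between guard South and guard North, which pins down the attacker's mix.
  the defender's payoff from guard South: p·(-1) + (1−p)·1 = -2p + 1
  the defender's payoff from guard North: p·12 + (1−p)·(-10) = 22p - 10
  -2p + 1 = 22p - 10  ⇒  -24p = -11  ⇒  p = 11/24.
In a mixed equilibrium the attacker is indifferent between strike South and strike North; this condition fixes q.
  the attacker's expected payoff from strike South: q·1 + (1−q)·(-12) = 13q - 12
  the attacker's expected payoff from strike North: q·(-1) + (1−q)·10 = -11q + 10
  13q - 12 = -11q + 10  ⇒  24q = 22  ⇒  q = 11/12.

p = 11/24, q = 11/12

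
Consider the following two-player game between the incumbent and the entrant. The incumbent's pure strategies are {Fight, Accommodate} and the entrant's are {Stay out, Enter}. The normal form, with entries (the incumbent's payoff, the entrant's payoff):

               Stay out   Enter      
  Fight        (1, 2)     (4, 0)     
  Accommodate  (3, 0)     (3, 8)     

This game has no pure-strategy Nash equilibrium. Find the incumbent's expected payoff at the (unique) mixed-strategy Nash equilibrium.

In a mixed equilibrium the incumbent is indifferent between Fight and Accommodate; this condition fixes q.
  the incumbent's expected payoff from Fight: q·1 + (1−q)·4 = -3q + 4
  the incumbent's expected payoff from Accommodate: q·3 + (1−q)·3 = 3
  -3q + 4 = 3  ⇒  -3q = -1  ⇒  q = 1/3.
At equilibrium the incumbent is indifferent across rows, so the incumbent's payoff equals the payoff from Fight: (1/3)·1 + (2/3)·4 = 3.

3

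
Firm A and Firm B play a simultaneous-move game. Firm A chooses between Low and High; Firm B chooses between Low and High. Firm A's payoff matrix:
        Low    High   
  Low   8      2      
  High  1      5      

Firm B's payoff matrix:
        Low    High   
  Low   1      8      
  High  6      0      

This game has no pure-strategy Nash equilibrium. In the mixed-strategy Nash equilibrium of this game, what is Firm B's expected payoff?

48/13

Firm B's indifference between Low and High determines Firm A's mixing probability p:
  Firm B's payoff to Low: p·1 + (1−p)·6 = -5p + 6
  Firm B's payoff to High: p·8 + (1−p)·0 = 8p
  -5p + 6 = 8p  ⇒  -13p = -6  ⇒  p = 6/13.
At equilibrium Firm B is indifferent across columns, so Firm B's payoff equals the payoff from Low: (6/13)·1 + (7/13)·6 = 48/13.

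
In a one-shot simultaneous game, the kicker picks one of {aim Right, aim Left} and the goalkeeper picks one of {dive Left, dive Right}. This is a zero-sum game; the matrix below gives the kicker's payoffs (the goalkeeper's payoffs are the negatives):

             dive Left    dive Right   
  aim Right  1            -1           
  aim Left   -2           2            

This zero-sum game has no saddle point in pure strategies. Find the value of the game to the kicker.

v = 0

The goalkeeper's mix must leave the kicker indifferent between aim Right and aim Left.
  the kicker's expected payoff from aim Right: q·1 + (1−q)·(-1) = 2q - 1
  the kicker's expected payoff from aim Left: q·(-2) + (1−q)·2 = -4q + 2
  2q - 1 = -4q + 2  ⇒  6q = 3  ⇒  q = 1/2.
The value is the kicker's expected payoff against this mix (using aim Right): (1/2)·1 + (1/2)·(-1) = 0.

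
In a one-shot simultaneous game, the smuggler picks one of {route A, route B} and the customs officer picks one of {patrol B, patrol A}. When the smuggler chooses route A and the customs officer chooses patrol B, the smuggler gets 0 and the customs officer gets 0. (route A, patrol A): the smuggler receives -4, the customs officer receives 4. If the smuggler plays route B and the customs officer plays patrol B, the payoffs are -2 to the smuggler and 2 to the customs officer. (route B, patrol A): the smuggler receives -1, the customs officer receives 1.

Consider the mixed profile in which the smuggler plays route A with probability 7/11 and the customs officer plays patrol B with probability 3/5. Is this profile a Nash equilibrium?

No

Given the smuggler's mix p = 7/11, the customs officer's payoff from patrol B is 8/11 but from patrol A is 32/11. The customs officer strictly prefers patrol A, so the customs officer would not mix.
So the proposed profile is not a Nash equilibrium.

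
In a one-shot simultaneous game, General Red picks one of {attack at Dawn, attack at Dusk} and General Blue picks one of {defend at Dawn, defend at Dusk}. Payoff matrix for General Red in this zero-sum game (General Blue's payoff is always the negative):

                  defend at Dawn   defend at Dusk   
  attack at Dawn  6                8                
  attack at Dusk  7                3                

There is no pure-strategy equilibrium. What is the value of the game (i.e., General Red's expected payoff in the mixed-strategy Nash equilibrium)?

General Blue's mix must leave General Red indifferent between attack at Dawn and attack at Dusk.
  General Red's payoff from attack at Dawn: q·6 + (1−q)·8 = -2q + 8
  General Red's payoff from attack at Dusk: q·7 + (1−q)·3 = 4q + 3
  -2q + 8 = 4q + 3  ⇒  -6q = -5  ⇒  q = 5/6.
The value is General Red's expected payoff against this mix (using attack at Dawn): (5/6)·6 + (1/6)·8 = 19/3.

v = 19/3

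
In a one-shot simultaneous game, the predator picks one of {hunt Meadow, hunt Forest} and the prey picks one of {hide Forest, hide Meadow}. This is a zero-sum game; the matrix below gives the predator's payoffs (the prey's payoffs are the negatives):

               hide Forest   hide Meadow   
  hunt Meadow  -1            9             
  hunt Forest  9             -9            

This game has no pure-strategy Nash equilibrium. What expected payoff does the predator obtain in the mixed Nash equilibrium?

18/7

The prey's mix must leave the predator indifferent between hunt Meadow and hunt Forest.
  the predator's payoff from hunt Meadow: q·(-1) + (1−q)·9 = -10q + 9
  the predator's payoff from hunt Forest: q·9 + (1−q)·(-9) = 18q - 9
  -10q + 9 = 18q - 9  ⇒  -28q = -18  ⇒  q = 9/14.
At equilibrium the predator is indifferent across rows, so the predator's payoff equals the payoff from hunt Meadow: (9/14)·(-1) + (5/14)·9 = 18/7.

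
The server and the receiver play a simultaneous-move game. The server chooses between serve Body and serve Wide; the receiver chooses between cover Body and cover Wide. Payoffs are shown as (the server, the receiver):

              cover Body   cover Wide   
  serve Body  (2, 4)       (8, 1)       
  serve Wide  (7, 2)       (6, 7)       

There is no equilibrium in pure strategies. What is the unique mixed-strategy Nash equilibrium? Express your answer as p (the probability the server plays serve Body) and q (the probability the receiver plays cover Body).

p = 5/8, q = 2/7

In a mixed equilibrium the receiver is indifferent between cover Body and cover Wide; this condition fixes p.
  the receiver's expected payoff from cover Body: p·4 + (1−p)·2 = 2p + 2
  the receiver's expected payoff from cover Wide: p·1 + (1−p)·7 = -6p + 7
  2p + 2 = -6p + 7  ⇒  8p = 5  ⇒  p = 5/8.
In a mixed equilibrium the server is indifferent between serve Body and serve Wide; this condition fixes q.
  the server's payoff from serve Body: q·2 + (1−q)·8 = -6q + 8
  the server's payoff from serve Wide: q·7 + (1−q)·6 = q + 6
  -6q + 8 = q + 6  ⇒  -7q = -2  ⇒  q = 2/7.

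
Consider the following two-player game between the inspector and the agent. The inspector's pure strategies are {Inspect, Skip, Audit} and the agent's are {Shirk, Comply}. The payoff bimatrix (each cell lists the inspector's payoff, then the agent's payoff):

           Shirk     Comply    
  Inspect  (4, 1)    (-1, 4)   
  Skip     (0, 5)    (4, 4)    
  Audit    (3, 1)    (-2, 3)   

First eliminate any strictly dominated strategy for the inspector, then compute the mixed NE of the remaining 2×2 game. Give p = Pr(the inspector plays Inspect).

The inspector's strategy Audit is strictly dominated by Inspect: 4 > 3 and -1 > -2. Eliminate Audit.
For the agent to be willing to mix, the agent must be indifferent between Shirk and Comply, which pins down the inspector's mix.
  the agent's payoff to Shirk: p·1 + (1−p)·5 = -4p + 5
  the agent's payoff to Comply: p·4 + (1−p)·4 = 4
  -4p + 5 = 4  ⇒  -4p = -1  ⇒  p = 1/4.

p = 1/4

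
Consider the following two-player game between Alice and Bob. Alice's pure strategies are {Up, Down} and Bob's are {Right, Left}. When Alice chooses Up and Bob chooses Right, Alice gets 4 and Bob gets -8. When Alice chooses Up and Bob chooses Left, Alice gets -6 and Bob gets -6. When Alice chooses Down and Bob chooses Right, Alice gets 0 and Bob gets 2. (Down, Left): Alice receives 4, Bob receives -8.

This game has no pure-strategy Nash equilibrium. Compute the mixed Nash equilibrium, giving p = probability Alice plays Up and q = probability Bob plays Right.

p = 5/6, q = 5/7

Set Bob's expected payoff from Right equal to that from Left:
  Bob's payoff to Right: p·(-8) + (1−p)·2 = -10p + 2
  Bob's payoff to Left: p·(-6) + (1−p)·(-8) = 2p - 8
  -10p + 2 = 2p - 8  ⇒  -12p = -10  ⇒  p = 5/6.
Bob's mix must leave Alice indifferent between Up and Down.
  Alice's payoff to Up: q·4 + (1−q)·(-6) = 10q - 6
  Alice's payoff to Down: q·0 + (1−q)·4 = -4q + 4
  10q - 6 = -4q + 4  ⇒  14q = 10  ⇒  q = 5/7.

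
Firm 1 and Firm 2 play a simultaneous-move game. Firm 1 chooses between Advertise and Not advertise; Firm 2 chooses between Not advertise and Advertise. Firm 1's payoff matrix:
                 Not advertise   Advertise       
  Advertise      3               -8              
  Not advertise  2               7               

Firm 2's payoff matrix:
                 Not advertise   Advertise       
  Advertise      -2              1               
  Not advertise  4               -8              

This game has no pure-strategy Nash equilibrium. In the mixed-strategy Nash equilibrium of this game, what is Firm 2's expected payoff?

-4/5

In a mixed equilibrium Firm 2 is indifferent between Not advertise and Advertise; this condition fixes p.
  Firm 2's expected payoff from Not advertise: p·(-2) + (1−p)·4 = -6p + 4
  Firm 2's expected payoff from Advertise: p·1 + (1−p)·(-8) = 9p - 8
  -6p + 4 = 9p - 8  ⇒  -15p = -12  ⇒  p = 4/5.
At equilibrium Firm 2 is indifferent across columns, so Firm 2's payoff equals the payoff from Not advertise: (4/5)·(-2) + (1/5)·4 = -4/5.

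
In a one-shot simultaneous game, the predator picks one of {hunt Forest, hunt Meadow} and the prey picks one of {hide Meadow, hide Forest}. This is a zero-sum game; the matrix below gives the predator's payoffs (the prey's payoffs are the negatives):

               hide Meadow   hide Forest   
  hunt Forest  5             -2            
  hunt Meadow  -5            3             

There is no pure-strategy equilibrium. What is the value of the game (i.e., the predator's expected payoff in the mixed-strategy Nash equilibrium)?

v = 1/3

Set the predator's expected payoff from hunt Forest equal to that from hunt Meadow:
  the predator's expected payoff from hunt Forest: q·5 + (1−q)·(-2) = 7q - 2
  the predator's expected payoff from hunt Meadow: q·(-5) + (1−q)·3 = -8q + 3
  7q - 2 = -8q + 3  ⇒  15q = 5  ⇒  q = 1/3.
The value is the predator's expected payoff against this mix (using hunt Forest): (1/3)·5 + (2/3)·(-2) = 1/3.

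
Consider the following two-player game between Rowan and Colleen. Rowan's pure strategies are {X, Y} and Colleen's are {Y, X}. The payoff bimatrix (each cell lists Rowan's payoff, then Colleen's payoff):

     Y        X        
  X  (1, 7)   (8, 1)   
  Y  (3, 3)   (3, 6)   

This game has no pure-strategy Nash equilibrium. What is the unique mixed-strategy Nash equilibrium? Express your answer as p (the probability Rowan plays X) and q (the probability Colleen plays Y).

p = 1/3, q = 5/7

For Colleen to be willing to mix, Colleen must be indifferent between Y and X, which pins down Rowan's mix.
  Colleen's expected payoff from Y: p·7 + (1−p)·3 = 4p + 3
  Colleen's expected payoff from X: p·1 + (1−p)·6 = -5p + 6
  4p + 3 = -5p + 6  ⇒  9p = 3  ⇒  p = 1/3.
Rowan's indifference between X and Y determines Colleen's mixing probability q:
  Rowan's expected payoff from X: q·1 + (1−q)·8 = -7q + 8
  Rowan's expected payoff from Y: q·3 + (1−q)·3 = 3
  -7q + 8 = 3  ⇒  -7q = -5  ⇒  q = 5/7.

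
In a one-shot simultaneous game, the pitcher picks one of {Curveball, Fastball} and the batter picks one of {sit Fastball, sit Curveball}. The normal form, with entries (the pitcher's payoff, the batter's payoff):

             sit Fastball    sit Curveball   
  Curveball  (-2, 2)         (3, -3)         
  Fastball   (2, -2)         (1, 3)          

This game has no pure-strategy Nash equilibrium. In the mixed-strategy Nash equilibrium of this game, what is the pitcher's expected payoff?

The batter's mix must leave the pitcher indifferent between Curveball and Fastball.
  the pitcher's payoff to Curveball: q·(-2) + (1−q)·3 = -5q + 3
  the pitcher's payoff to Fastball: q·2 + (1−q)·1 = q + 1
  -5q + 3 = q + 1  ⇒  -6q = -2  ⇒  q = 1/3.
At equilibrium the pitcher is indifferent across rows, so the pitcher's payoff equals the payoff from Curveball: (1/3)·(-2) + (2/3)·3 = 4/3.

4/3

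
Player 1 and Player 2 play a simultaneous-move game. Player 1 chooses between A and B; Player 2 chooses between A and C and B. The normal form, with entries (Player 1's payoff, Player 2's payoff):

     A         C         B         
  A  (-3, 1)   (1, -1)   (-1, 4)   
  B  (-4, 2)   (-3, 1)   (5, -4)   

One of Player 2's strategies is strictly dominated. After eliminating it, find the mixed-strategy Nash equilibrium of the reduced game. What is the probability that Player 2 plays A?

Player 2's strategy C is strictly dominated by A: 1 > -1 and 2 > 1. Eliminate C.
For Player 1 to be willing to mix, Player 1 must be indifferent between A and B, which pins down Player 2's mix.
  Player 1's expected payoff from A: q·(-3) + (1−q)·(-1) = -2q - 1
  Player 1's expected payoff from B: q·(-4) + (1−q)·5 = -9q + 5
  -2q - 1 = -9q + 5  ⇒  7q = 6  ⇒  q = 6/7.

q = 6/7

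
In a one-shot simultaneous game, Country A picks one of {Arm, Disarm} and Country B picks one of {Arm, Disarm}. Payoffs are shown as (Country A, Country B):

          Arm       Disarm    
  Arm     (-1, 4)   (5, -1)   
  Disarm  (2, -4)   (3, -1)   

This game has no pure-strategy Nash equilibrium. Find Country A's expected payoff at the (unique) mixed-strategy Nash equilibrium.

13/5

In a mixed equilibrium Country A is indifferent between Arm and Disarm; this condition fixes q.
  Country A's payoff to Arm: q·(-1) + (1−q)·5 = -6q + 5
  Country A's payoff to Disarm: q·2 + (1−q)·3 = -q + 3
  -6q + 5 = -q + 3  ⇒  -5q = -2  ⇒  q = 2/5.
At equilibrium Country A is indifferent across rows, so Country A's payoff equals the payoff from Arm: (2/5)·(-1) + (3/5)·5 = 13/5.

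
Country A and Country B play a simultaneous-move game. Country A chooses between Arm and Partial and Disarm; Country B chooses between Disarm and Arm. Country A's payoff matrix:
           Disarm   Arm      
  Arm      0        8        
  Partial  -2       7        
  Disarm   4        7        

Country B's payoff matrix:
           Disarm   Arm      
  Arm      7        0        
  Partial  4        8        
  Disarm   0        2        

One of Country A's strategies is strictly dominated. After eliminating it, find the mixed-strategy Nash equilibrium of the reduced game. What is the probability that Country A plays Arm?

p = 2/9

Country A's strategy Partial is strictly dominated by Arm: 0 > -2 and 8 > 7. Eliminate Partial.
In a mixed equilibrium Country B is indifferent between Disarm and Arm; this condition fixes p.
  Country B's payoff from Disarm: p·7 + (1−p)·0 = 7p
  Country B's payoff from Arm: p·0 + (1−p)·2 = -2p + 2
  7p = -2p + 2  ⇒  9p = 2  ⇒  p = 2/9.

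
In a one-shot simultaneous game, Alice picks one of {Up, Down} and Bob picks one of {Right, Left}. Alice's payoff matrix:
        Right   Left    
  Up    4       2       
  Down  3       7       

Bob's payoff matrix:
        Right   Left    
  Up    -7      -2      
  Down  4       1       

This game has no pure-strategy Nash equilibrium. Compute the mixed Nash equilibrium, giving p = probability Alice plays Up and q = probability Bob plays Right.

p = 3/8, q = 5/6

Alice's mix must leave Bob indifferent between Right and Left.
  Bob's payoff to Right: p·(-7) + (1−p)·4 = -11p + 4
  Bob's payoff to Left: p·(-2) + (1−p)·1 = -3p + 1
  -11p + 4 = -3p + 1  ⇒  -8p = -3  ⇒  p = 3/8.
Bob's mix must leave Alice indifferent between Up and Down.
  Alice's payoff from Up: q·4 + (1−q)·2 = 2q + 2
  Alice's payoff from Down: q·3 + (1−q)·7 = -4q + 7
  2q + 2 = -4q + 7  ⇒  6q = 5  ⇒  q = 5/6.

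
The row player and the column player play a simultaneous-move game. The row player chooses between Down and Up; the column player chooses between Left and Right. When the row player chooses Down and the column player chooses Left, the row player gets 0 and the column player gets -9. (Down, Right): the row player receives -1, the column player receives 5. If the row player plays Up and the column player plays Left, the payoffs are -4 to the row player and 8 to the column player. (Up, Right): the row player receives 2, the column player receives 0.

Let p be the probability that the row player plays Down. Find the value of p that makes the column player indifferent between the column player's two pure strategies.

The column player's indifference between Left and Right determines the row player's mixing probability p:
  the column player's payoff from Left: p·(-9) + (1−p)·8 = -17p + 8
  the column player's payoff from Right: p·5 + (1−p)·0 = 5p
  -17p + 8 = 5p  ⇒  -22p = -8  ⇒  p = 4/11.

p = 4/11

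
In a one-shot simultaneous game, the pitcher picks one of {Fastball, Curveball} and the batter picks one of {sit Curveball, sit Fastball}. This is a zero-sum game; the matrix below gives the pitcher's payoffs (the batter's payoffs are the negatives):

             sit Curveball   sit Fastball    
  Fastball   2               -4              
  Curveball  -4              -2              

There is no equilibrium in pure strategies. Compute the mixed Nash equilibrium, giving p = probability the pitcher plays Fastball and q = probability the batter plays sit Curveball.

p = 1/4, q = 1/4

For the batter to be willing to mix, the batter must be indifferent between sit Curveball and sit Fastball, which pins down the pitcher's mix.
  the batter's payoff from sit Curveball: p·(-2) + (1−p)·4 = -6p + 4
  the batter's payoff from sit Fastball: p·4 + (1−p)·2 = 2p + 2
  -6p + 4 = 2p + 2  ⇒  -8p = -2  ⇒  p = 1/4.
The pitcher's indifference between Fastball and Curveball determines the batter's mixing probability q:
  the pitcher's expected payoff from Fastball: q·2 + (1−q)·(-4) = 6q - 4
  the pitcher's expected payoff from Curveball: q·(-4) + (1−q)·(-2) = -2q - 2
  6q - 4 = -2q - 2  ⇒  8q = 2  ⇒  q = 1/4.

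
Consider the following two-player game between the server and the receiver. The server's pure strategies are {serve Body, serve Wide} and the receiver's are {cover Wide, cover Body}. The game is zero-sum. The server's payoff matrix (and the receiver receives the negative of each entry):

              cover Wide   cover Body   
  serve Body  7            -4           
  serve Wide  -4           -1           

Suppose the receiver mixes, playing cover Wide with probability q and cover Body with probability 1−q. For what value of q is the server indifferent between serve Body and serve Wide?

Set the server's expected payoff from serve Body equal to that from serve Wide:
  the server's payoff to serve Body: q·7 + (1−q)·(-4) = 11q - 4
  the server's payoff to serve Wide: q·(-4) + (1−q)·(-1) = -3q - 1
  11q - 4 = -3q - 1  ⇒  14q = 3  ⇒  q = 3/14.

q = 3/14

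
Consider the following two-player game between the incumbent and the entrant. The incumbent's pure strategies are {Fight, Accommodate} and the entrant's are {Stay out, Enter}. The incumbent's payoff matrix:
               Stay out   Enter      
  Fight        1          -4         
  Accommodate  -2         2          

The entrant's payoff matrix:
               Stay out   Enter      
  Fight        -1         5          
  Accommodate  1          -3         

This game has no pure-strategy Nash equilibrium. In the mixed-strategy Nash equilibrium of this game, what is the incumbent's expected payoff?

-2/3

In a mixed equilibrium the incumbent is indifferent between Fight and Accommodate; this condition fixes q.
  the incumbent's payoff from Fight: q·1 + (1−q)·(-4) = 5q - 4
  the incumbent's payoff from Accommodate: q·(-2) + (1−q)·2 = -4q + 2
  5q - 4 = -4q + 2  ⇒  9q = 6  ⇒  q = 2/3.
At equilibrium the incumbent is indifferent across rows, so the incumbent's payoff equals the payoff from Fight: (2/3)·1 + (1/3)·(-4) = -2/3.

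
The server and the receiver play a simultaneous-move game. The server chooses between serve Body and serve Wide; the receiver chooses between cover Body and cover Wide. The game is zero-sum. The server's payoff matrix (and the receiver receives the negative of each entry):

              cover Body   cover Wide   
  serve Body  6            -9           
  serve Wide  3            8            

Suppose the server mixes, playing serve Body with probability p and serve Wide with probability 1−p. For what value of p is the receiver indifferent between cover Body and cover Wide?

p = 1/4

In a mixed equilibrium the receiver is indifferent between cover Body and cover Wide; this condition fixes p.
  the receiver's expected payoff from cover Body: p·(-6) + (1−p)·(-3) = -3p - 3
  the receiver's expected payoff from cover Wide: p·9 + (1−p)·(-8) = 17p - 8
  -3p - 3 = 17p - 8  ⇒  -20p = -5  ⇒  p = 1/4.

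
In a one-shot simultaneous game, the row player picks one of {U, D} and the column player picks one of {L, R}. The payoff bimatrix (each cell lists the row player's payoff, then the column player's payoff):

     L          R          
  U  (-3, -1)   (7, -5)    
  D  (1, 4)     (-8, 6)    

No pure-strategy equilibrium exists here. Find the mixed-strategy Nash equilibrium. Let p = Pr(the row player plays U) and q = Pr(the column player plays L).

For the column player to be willing to mix, the column player must be indifferent between L and R, which pins down the row player's mix.
  the column player's payoff to L: p·(-1) + (1−p)·4 = -5p + 4
  the column player's payoff to R: p·(-5) + (1−p)·6 = -11p + 6
  -5p + 4 = -11p + 6  ⇒  6p = 2  ⇒  p = 1/3.
Set the row player's expected payoff from U equal to that from D:
  the row player's payoff to U: q·(-3) + (1−q)·7 = -10q + 7
  the row player's payoff to D: q·1 + (1−q)·(-8) = 9q - 8
  -10q + 7 = 9q - 8  ⇒  -19q = -15  ⇒  q = 15/19.

p = 1/3, q = 15/19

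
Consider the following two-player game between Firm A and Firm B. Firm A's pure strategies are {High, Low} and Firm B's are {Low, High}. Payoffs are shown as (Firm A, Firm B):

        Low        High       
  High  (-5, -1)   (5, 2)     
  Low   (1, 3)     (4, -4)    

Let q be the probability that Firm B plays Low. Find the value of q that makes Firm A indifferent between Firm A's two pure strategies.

Firm B's mix must leave Firm A indifferent between High and Low.
  Firm A's payoff from High: q·(-5) + (1−q)·5 = -10q + 5
  Firm A's payoff from Low: q·1 + (1−q)·4 = -3q + 4
  -10q + 5 = -3q + 4  ⇒  -7q = -1  ⇒  q = 1/7.

q = 1/7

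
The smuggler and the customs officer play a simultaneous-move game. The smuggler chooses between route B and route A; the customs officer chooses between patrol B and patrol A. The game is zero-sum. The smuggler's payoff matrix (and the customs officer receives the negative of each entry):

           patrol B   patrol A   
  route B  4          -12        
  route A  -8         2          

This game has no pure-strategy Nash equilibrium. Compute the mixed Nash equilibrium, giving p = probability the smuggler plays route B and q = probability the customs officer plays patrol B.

For the customs officer to be willing to mix, the customs officer must be indifferent between patrol B and patrol A, which pins down the smuggler's mix.
  the customs officer's expected payoff from patrol B: p·(-4) + (1−p)·8 = -12p + 8
  the customs officer's expected payoff from patrol A: p·12 + (1−p)·(-2) = 14p - 2
  -12p + 8 = 14p - 2  ⇒  -26p = -10  ⇒  p = 5/13.
The customs officer's mix must leave the smuggler indifferent between route B and route A.
  the smuggler's payoff to route B: q·4 + (1−q)·(-12) = 16q - 12
  the smuggler's payoff to route A: q·(-8) + (1−q)·2 = -10q + 2
  16q - 12 = -10q + 2  ⇒  26q = 14  ⇒  q = 7/13.

p = 5/13, q = 7/13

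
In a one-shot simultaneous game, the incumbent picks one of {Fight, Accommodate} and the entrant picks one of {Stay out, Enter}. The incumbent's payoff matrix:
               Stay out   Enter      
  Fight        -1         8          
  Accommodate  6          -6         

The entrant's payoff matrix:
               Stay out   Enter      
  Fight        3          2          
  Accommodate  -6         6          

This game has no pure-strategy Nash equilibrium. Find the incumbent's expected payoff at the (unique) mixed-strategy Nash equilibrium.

Set the incumbent's expected payoff from Fight equal to that from Accommodate:
  the incumbent's expected payoff from Fight: q·(-1) + (1−q)·8 = -9q + 8
  the incumbent's expected payoff from Accommodate: q·6 + (1−q)·(-6) = 12q - 6
  -9q + 8 = 12q - 6  ⇒  -21q = -14  ⇒  q = 2/3.
At equilibrium the incumbent is indifferent across rows, so the incumbent's payoff equals the payoff from Fight: (2/3)·(-1) + (1/3)·8 = 2.

2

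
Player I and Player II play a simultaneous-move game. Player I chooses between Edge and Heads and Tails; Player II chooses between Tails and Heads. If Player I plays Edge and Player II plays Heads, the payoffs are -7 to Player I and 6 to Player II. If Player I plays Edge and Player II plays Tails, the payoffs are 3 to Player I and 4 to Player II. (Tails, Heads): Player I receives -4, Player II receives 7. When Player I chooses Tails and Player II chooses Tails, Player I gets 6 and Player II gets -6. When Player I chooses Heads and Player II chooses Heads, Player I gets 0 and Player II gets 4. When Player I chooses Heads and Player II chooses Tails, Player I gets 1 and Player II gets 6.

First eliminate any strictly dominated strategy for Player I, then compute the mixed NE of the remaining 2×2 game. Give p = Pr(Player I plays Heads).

p = 13/15

Player I's strategy Edge is strictly dominated by Tails: 6 > 3 and -4 > -7. Eliminate Edge.
For Player II to be willing to mix, Player II must be indifferent between Tails and Heads, which pins down Player I's mix.
  Player II's payoff to Tails: p·6 + (1−p)·(-6) = 12p - 6
  Player II's payoff to Heads: p·4 + (1−p)·7 = -3p + 7
  12p - 6 = -3p + 7  ⇒  15p = 13  ⇒  p = 13/15.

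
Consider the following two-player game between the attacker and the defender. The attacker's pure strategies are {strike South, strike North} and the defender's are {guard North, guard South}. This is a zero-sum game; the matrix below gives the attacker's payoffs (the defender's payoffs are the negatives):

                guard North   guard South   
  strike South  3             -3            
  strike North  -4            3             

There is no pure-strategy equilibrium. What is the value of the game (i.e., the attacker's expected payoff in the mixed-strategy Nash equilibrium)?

The attacker's indifference between strike South and strike North determines the defender's mixing probability q:
  the attacker's payoff from strike South: q·3 + (1−q)·(-3) = 6q - 3
  the attacker's payoff from strike North: q·(-4) + (1−q)·3 = -7q + 3
  6q - 3 = -7q + 3  ⇒  13q = 6  ⇒  q = 6/13.
The value is the attacker's expected payoff against this mix (using strike South): (6/13)·3 + (7/13)·(-3) = -3/13.

v = -3/13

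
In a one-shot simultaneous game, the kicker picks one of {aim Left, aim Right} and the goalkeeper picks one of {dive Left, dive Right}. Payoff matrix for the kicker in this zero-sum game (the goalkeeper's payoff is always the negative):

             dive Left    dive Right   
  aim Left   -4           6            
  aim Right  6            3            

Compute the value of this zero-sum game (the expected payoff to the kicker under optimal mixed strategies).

Set the kicker's expected payoff from aim Left equal to that from aim Right:
  the kicker's expected payoff from aim Left: q·(-4) + (1−q)·6 = -10q + 6
  the kicker's expected payoff from aim Right: q·6 + (1−q)·3 = 3q + 3
  -10q + 6 = 3q + 3  ⇒  -13q = -3  ⇒  q = 3/13.
The value is the kicker's expected payoff against this mix (using aim Left): (3/13)·(-4) + (10/13)·6 = 48/13.

v = 48/13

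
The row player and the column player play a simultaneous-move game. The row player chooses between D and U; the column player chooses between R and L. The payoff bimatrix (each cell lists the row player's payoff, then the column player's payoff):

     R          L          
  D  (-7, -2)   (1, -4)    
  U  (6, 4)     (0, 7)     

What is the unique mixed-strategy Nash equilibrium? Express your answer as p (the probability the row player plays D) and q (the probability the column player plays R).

p = 3/5, q = 1/14

For the column player to be willing to mix, the column player must be indifferent between R and L, which pins down the row player's mix.
  the column player's expected payoff from R: p·(-2) + (1−p)·4 = -6p + 4
  the column player's expected payoff from L: p·(-4) + (1−p)·7 = -11p + 7
  -6p + 4 = -11p + 7  ⇒  5p = 3  ⇒  p = 3/5.
In a mixed equilibrium the row player is indifferent between D and U; this condition fixes q.
  the row player's payoff to D: q·(-7) + (1−q)·1 = -8q + 1
  the row player's payoff to U: q·6 + (1−q)·0 = 6q
  -8q + 1 = 6q  ⇒  -14q = -1  ⇒  q = 1/14.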